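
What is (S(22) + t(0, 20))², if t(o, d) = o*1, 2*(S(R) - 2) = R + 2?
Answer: 196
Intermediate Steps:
S(R) = 3 + R/2 (S(R) = 2 + (R + 2)/2 = 2 + (2 + R)/2 = 2 + (1 + R/2) = 3 + R/2)
t(o, d) = o
(S(22) + t(0, 20))² = ((3 + (½)*22) + 0)² = ((3 + 11) + 0)² = (14 + 0)² = 14² = 196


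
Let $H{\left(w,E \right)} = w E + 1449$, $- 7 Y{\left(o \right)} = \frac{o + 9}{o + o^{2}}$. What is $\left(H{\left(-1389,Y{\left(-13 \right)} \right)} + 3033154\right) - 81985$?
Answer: $\frac{268687775}{91} \approx 2.9526 \cdot 10^{6}$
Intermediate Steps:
$Y{\left(o \right)} = - \frac{9 + o}{7 \left(o + o^{2}\right)}$ ($Y{\left(o \right)} = - \frac{\left(o + 9\right) \frac{1}{o + o^{2}}}{7} = - \frac{\left(9 + o\right) \frac{1}{o + o^{2}}}{7} = - \frac{\frac{1}{o + o^{2}} \left(9 + o\right)}{7} = - \frac{9 + o}{7 \left(o + o^{2}\right)}$)
$H{\left(w,E \right)} = 1449 + E w$ ($H{\left(w,E \right)} = E w + 1449 = 1449 + E w$)
$\left(H{\left(-1389,Y{\left(-13 \right)} \right)} + 3033154\right) - 81985 = \left(\left(1449 + \frac{-9 - -13}{7 \left(-13\right) \left(1 - 13\right)} \left(-1389\right)\right) + 3033154\right) - 81985 = \left(\left(1449 + \frac{1}{7} \left(- \frac{1}{13}\right) \frac{1}{-12} \left(-9 + 13\right) \left(-1389\right)\right) + 3033154\right) - 81985 = \left(\left(1449 + \frac{1}{7} \left(- \frac{1}{13}\right) \left(- \frac{1}{12}\right) 4 \left(-1389\right)\right) + 3033154\right) - 81985 = \left(\left(1449 + \frac{1}{273} \left(-1389\right)\right) + 3033154\right) - 81985 = \left(\left(1449 - \frac{463}{91}\right) + 3033154\right) - 81985 = \left(\frac{131396}{91} + 3033154\right) - 81985 = \frac{276148410}{91} - 81985 = \frac{268687775}{91}$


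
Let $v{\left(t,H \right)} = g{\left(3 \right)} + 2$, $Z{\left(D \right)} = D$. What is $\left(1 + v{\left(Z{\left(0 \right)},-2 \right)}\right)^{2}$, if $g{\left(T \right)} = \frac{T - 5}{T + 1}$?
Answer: $\frac{25}{4} \approx 6.25$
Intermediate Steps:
$g{\left(T \right)} = \frac{-5 + T}{1 + T}$
$v{\left(t,H \right)} = \frac{3}{2}$ ($v{\left(t,H \right)} = \frac{-5 + 3}{1 + 3} + 2 = \frac{1}{4} \left(-2\right) + 2 = - \frac{1}{2} + 2 = \frac{3}{2}$)
$\left(1 + v{\left(Z{\left(0 \right)},-2 \right)}\right)^{2} = \left(1 + \frac{3}{2}\right)^{2} = \left(\frac{5}{2}\right)^{2} = \frac{25}{4}$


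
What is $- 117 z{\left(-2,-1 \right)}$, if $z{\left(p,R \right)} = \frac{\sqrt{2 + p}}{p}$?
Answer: $0$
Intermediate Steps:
$z{\left(p,R \right)} = \frac{\sqrt{2 + p}}{p}$
$- 117 z{\left(-2,-1 \right)} = - 117 \frac{\sqrt{2 - 2}}{-2} = - 117 \left(- \frac{\sqrt{0}}{2}\right) = - 117 \left(\left(- \frac{1}{2}\right) 0\right) = \left(-117\right) 0 = 0$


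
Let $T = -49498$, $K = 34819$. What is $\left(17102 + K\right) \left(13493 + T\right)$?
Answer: $-1869415605$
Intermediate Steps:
$\left(17102 + K\right) \left(13493 + T\right) = \left(17102 + 34819\right) \left(13493 - 49498\right) = 51921 \left(-36005\right) = -1869415605$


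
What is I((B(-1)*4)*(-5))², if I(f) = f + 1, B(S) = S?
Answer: 441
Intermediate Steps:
I(f) = 1 + f
I((B(-1)*4)*(-5))² = (1 - 1*4*(-5))² = (1 - 4*(-5))² = (1 + 20)² = 21² = 441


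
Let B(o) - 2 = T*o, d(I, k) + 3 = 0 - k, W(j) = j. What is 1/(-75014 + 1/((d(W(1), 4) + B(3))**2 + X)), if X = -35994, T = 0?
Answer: -35969/2698178567 ≈ -1.3331e-5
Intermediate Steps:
d(I, k) = -3 - k (d(I, k) = -3 + (0 - k) = -3 - k)
B(o) = 2 (B(o) = 2 + 0*o = 2 + 0 = 2)
1/(-75014 + 1/((d(W(1), 4) + B(3))**2 + X)) = 1/(-75014 + 1/(((-3 - 1*4) + 2)**2 - 35994)) = 1/(-75014 + 1/(((-3 - 4) + 2)**2 - 35994)) = 1/(-75014 + 1/((-7 + 2)**2 - 35994)) = 1/(-75014 + 1/((-5)**2 - 35994)) = 1/(-75014 + 1/(25 - 35994)) = 1/(-75014 + 1/(-35969)) = 1/(-75014 - 1/35969) = 1/(-2698178567/35969) = -35969/2698178567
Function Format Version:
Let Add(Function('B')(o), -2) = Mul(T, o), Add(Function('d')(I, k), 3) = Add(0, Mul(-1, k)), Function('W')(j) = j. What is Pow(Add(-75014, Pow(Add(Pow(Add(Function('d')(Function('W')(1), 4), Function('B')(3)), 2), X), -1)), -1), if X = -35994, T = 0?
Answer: Rational(-35969, 2698178567) ≈ -1.3331e-5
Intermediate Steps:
Function('d')(I, k) = Add(-3, Mul(-1, k)) (Function('d')(I, k) = Add(-3, Add(0, Mul(-1, k))) = Add(-3, Mul(-1, k)))
Function('B')(o) = 2 (Function('B')(o) = Add(2, Mul(0, o)) = Add(2, 0) = 2)
Pow(Add(-75014, Pow(Add(Pow(Add(Function('d')(Function('W')(1), 4), Function('B')(3)), 2), X), -1)), -1) = Pow(Add(-75014, Pow(Add(Pow(Add(Add(-3, Mul(-1, 4)), 2), 2), -35994), -1)), -1) = Pow(Add(-75014, Pow(Add(Pow(Add(Add(-3, -4), 2), 2), -35994), -1)), -1) = Pow(Add(-75014, Pow(Add(Pow(Add(-7, 2), 2), -35994), -1)), -1) = Pow(Add(-75014, Pow(Add(Pow(-5, 2), -35994), -1)), -1) = Pow(Add(-75014, Pow(Add(25, -35994), -1)), -1) = Pow(Add(-75014, Pow(-35969, -1)), -1) = Pow(Add(-75014, Rational(-1, 35969)), -1) = Pow(Rational(-2698178567, 35969), -1) = Rational(-35969, 2698178567)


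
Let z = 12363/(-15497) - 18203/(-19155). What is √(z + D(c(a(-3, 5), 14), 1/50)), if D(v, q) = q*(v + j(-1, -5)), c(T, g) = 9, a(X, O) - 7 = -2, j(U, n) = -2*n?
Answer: √187700742981197502/593690070 ≈ 0.72975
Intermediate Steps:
a(X, O) = 5 (a(X, O) = 7 - 2 = 5)
D(v, q) = q*(10 + v) (D(v, q) = q*(v - 2*(-5)) = q*(v + 10) = q*(10 + v))
z = 45278626/296845035 (z = 12363*(-1/15497) - 18203*(-1/19155) = -12363/15497 + 18203/19155 = 45278626/296845035 ≈ 0.15253)
√(z + D(c(a(-3, 5), 14), 1/50)) = √(45278626/296845035 + (10 + 9)/50) = √(45278626/296845035 + (1/50)*19) = √(45278626/296845035 + 19/50) = √(1580797393/2968450350) = √187700742981197502/593690070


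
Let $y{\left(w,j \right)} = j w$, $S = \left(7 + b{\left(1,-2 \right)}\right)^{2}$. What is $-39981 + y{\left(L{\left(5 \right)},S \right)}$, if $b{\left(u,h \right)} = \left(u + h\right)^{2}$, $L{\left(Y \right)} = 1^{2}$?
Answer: $-39917$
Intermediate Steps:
$L{\left(Y \right)} = 1$
$b{\left(u,h \right)} = \left(h + u\right)^{2}$
$S = 64$ ($S = \left(7 + \left(-2 + 1\right)^{2}\right)^{2} = \left(7 + \left(-1\right)^{2}\right)^{2} = \left(7 + 1\right)^{2} = 8^{2} = 64$)
$-39981 + y{\left(L{\left(5 \right)},S \right)} = -39981 + 64 \cdot 1 = -39981 + 64 = -39917$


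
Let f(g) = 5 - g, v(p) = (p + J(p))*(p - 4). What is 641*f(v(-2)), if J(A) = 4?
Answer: 10897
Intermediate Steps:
v(p) = (-4 + p)*(4 + p) (v(p) = (p + 4)*(p - 4) = (4 + p)*(-4 + p) = (-4 + p)*(4 + p))
641*f(v(-2)) = 641*(5 - (-16 + (-2)²)) = 641*(5 - (-16 + 4)) = 641*(5 - 1*(-12)) = 641*(5 + 12) = 641*17 = 10897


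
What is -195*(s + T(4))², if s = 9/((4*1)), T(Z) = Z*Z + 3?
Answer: -1408875/16 ≈ -88055.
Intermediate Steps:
T(Z) = 3 + Z² (T(Z) = Z² + 3 = 3 + Z²)
s = 9/4 ≈ 2.2500
-195*(s + T(4))² = -195*(9/4 + (3 + 4²))² = -195*(9/4 + (3 + 16))² = -195*(9/4 + 19)² = -195*(85/4)² = -195*7225/16 = -1408875/16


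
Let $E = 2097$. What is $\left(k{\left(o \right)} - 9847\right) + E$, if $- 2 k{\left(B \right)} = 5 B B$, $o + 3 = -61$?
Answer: $-17990$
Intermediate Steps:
$o = -64$ ($o = -3 - 61 = -64$)
$k{\left(B \right)} = - \frac{5 B^{2}}{2}$ ($k{\left(B \right)} = - \frac{5 B B}{2} = - \frac{5 B^{2}}{2}$)
$\left(k{\left(o \right)} - 9847\right) + E = \left(- \frac{5 \left(-64\right)^{2}}{2} - 9847\right) + 2097 = \left(\left(- \frac{5}{2}\right) 4096 - 9847\right) + 2097 = \left(-10240 - 9847\right) + 2097 = -20087 + 2097 = -17990$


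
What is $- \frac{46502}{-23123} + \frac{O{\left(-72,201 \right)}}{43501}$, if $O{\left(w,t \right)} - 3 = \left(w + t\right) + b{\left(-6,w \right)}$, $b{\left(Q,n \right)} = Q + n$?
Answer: $\frac{2024132144}{1005873623} \approx 2.0123$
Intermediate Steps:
$O{\left(w,t \right)} = -3 + t + 2 w$ ($O{\left(w,t \right)} = 3 + \left(\left(w + t\right) + \left(-6 + w\right)\right) = 3 + \left(\left(t + w\right) + \left(-6 + w\right)\right) = 3 + \left(-6 + t + 2 w\right) = -3 + t + 2 w$)
$- \frac{46502}{-23123} + \frac{O{\left(-72,201 \right)}}{43501} = - \frac{46502}{-23123} + \frac{-3 + 201 + 2 \left(-72\right)}{43501} = \left(-46502\right) \left(- \frac{1}{23123}\right) + \left(-3 + 201 - 144\right) \frac{1}{43501} = \frac{46502}{23123} + 54 \cdot \frac{1}{43501} = \frac{46502}{23123} + \frac{54}{43501} = \frac{2024132144}{1005873623}$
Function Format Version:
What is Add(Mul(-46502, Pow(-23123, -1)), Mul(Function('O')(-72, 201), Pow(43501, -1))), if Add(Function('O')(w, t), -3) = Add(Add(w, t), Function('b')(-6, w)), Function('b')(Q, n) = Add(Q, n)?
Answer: Rational(2024132144, 1005873623) ≈ 2.0123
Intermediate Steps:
Function('O')(w, t) = Add(-3, t, Mul(2, w)) (Function('O')(w, t) = Add(3, Add(Add(w, t), Add(-6, w))) = Add(3, Add(Add(t, w), Add(-6, w))) = Add(3, Add(-6, t, Mul(2, w))) = Add(-3, t, Mul(2, w)))
Add(Mul(-46502, Pow(-23123, -1)), Mul(Function('O')(-72, 201), Pow(43501, -1))) = Add(Mul(-46502, Pow(-23123, -1)), Mul(Add(-3, 201, Mul(2, -72)), Pow(43501, -1))) = Add(Mul(-46502, Rational(-1, 23123)), Mul(Add(-3, 201, -144), Rational(1, 43501))) = Add(Rational(46502, 23123), Mul(54, Rational(1, 43501))) = Add(Rational(46502, 23123), Rational(54, 43501)) = Rational(2024132144, 1005873623)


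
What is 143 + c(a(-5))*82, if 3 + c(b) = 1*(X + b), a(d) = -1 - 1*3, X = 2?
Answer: -267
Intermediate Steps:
a(d) = -4 (a(d) = -1 - 3 = -4)
c(b) = -1 + b (c(b) = -3 + 1*(2 + b) = -3 + (2 + b) = -1 + b)
143 + c(a(-5))*82 = 143 + (-1 - 4)*82 = 143 - 5*82 = 143 - 410 = -267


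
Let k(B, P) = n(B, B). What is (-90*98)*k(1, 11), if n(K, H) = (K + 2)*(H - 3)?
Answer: 52920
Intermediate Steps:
n(K, H) = (-3 + H)*(2 + K) (n(K, H) = (2 + K)*(-3 + H) = (-3 + H)*(2 + K))
k(B, P) = -6 + B**2 - B (k(B, P) = -6 - 3*B + 2*B + B*B = -6 - 3*B + 2*B + B**2 = -6 + B**2 - B)
(-90*98)*k(1, 11) = (-90*98)*(-6 + 1**2 - 1*1) = -8820*(-6 + 1 - 1) = -8820*(-6) = 52920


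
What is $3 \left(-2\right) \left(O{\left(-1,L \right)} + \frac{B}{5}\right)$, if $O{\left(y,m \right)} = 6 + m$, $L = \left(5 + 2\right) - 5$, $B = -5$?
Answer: $-42$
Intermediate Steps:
$L = 2$ ($L = 7 - 5 = 2$)
$3 \left(-2\right) \left(O{\left(-1,L \right)} + \frac{B}{5}\right) = 3 \left(-2\right) \left(\left(6 + 2\right) - \frac{5}{5}\right) = - 6 \left(8 - 1\right) = \left(-6\right) 7 = -42$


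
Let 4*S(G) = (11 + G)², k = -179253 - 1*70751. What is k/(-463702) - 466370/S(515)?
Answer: -99482087532/16036901819 ≈ -6.2033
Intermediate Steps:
k = -250004 (k = -179253 - 70751 = -250004)
S(G) = (11 + G)²/4
k/(-463702) - 466370/S(515) = -250004/(-463702) - 466370*4/(11 + 515)² = -250004*(-1/463702) - 466370/((¼)*526²) = 125002/231851 - 466370/((¼)*276676) = 125002/231851 - 466370/69169 = -99482087532/16036901819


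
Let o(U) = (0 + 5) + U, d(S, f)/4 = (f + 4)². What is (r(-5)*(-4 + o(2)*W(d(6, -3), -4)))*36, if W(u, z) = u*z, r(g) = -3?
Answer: 12528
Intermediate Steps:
d(S, f) = 4*(4 + f)² (d(S, f) = 4*(f + 4)² = 4*(4 + f)²)
o(U) = 5 + U
(r(-5)*(-4 + o(2)*W(d(6, -3), -4)))*36 = -3*(-4 + (5 + 2)*((4*(4 - 3)²)*(-4)))*36 = -3*(-4 + 7*((4*1²)*(-4)))*36 = -3*(-4 + 7*((4*1)*(-4)))*36 = -3*(-4 + 7*(4*(-4)))*36 = -3*(-4 + 7*(-16))*36 = -3*(-4 - 112)*36 = -3*(-116)*36 = 348*36 = 12528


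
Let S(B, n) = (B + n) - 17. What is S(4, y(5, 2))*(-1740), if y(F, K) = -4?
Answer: 29580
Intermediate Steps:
S(B, n) = -17 + B + n
S(4, y(5, 2))*(-1740) = (-17 + 4 - 4)*(-1740) = -17*(-1740) = 29580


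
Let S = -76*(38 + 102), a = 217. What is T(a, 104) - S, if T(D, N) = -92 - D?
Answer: 10331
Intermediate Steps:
S = -10640 (S = -76*140 = -10640)
T(a, 104) - S = (-92 - 1*217) - 1*(-10640) = (-92 - 217) + 10640 = -309 + 10640 = 10331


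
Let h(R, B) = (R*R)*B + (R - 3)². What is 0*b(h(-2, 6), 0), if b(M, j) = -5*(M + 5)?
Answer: 0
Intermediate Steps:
h(R, B) = (-3 + R)² + B*R² (h(R, B) = R²*B + (-3 + R)² = B*R² + (-3 + R)² = (-3 + R)² + B*R²)
b(M, j) = -25 - 5*M (b(M, j) = -5*(5 + M) = -25 - 5*M)
0*b(h(-2, 6), 0) = 0*(-25 - 5*((-3 - 2)² + 6*(-2)²)) = 0*(-25 - 5*((-5)² + 6*4)) = 0*(-25 - 5*(25 + 24)) = 0*(-25 - 5*49) = 0*(-25 - 245) = 0*(-270) = 0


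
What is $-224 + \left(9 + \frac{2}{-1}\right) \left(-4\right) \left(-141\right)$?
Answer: $3724$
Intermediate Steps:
$-224 + \left(9 + \frac{2}{-1}\right) \left(-4\right) \left(-141\right) = -224 + \left(9 + 2 \left(-1\right)\right) \left(-4\right) \left(-141\right) = -224 + \left(9 - 2\right) \left(-4\right) \left(-141\right) = -224 + 7 \left(-4\right) \left(-141\right) = -224 - -3948 = -224 + 3948 = 3724$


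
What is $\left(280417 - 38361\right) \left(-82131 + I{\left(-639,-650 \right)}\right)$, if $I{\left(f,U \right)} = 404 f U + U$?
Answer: $40597298040664$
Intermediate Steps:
$I{\left(f,U \right)} = U + 404 U f$ ($I{\left(f,U \right)} = 404 U f + U = U + 404 U f$)
$\left(280417 - 38361\right) \left(-82131 + I{\left(-639,-650 \right)}\right) = \left(280417 - 38361\right) \left(-82131 - 650 \left(1 + 404 \left(-639\right)\right)\right) = 242056 \left(-82131 - 650 \left(1 - 258156\right)\right) = 242056 \left(-82131 - -167800750\right) = 242056 \left(-82131 + 167800750\right) = 242056 \cdot 167718619 = 40597298040664$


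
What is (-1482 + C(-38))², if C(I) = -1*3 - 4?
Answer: 2217121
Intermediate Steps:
C(I) = -7 (C(I) = -3 - 4 = -7)
(-1482 + C(-38))² = (-1482 - 7)² = (-1489)² = 2217121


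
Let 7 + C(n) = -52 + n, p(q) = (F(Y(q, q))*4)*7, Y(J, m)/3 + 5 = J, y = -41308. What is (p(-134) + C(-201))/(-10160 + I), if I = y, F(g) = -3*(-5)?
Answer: -40/12867 ≈ -0.0031087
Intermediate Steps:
Y(J, m) = -15 + 3*J
F(g) = 15
I = -41308
p(q) = 420 (p(q) = (15*4)*7 = 60*7 = 420)
C(n) = -59 + n (C(n) = -7 + (-52 + n) = -59 + n)
(p(-134) + C(-201))/(-10160 + I) = (420 + (-59 - 201))/(-10160 - 41308) = (420 - 260)/(-51468) = 160*(-1/51468) = -40/12867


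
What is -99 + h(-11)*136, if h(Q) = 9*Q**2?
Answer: 148005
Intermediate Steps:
-99 + h(-11)*136 = -99 + (9*(-11)**2)*136 = -99 + (9*121)*136 = -99 + 1089*136 = -99 + 148104 = 148005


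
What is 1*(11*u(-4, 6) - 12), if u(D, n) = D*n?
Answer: -276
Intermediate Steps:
1*(11*u(-4, 6) - 12) = 1*(11*(-4*6) - 12) = 1*(11*(-24) - 12) = 1*(-264 - 12) = 1*(-276) = -276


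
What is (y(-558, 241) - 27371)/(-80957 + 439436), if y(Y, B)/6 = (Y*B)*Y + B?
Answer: 450206419/358479 ≈ 1255.9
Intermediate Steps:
y(Y, B) = 6*B + 6*B*Y² (y(Y, B) = 6*((Y*B)*Y + B) = 6*((B*Y)*Y + B) = 6*(B*Y² + B) = 6*(B + B*Y²) = 6*B + 6*B*Y²)
(y(-558, 241) - 27371)/(-80957 + 439436) = (6*241*(1 + (-558)²) - 27371)/(-80957 + 439436) = (6*241*(1 + 311364) - 27371)/358479 = (6*241*311365 - 27371)*(1/358479) = (450233790 - 27371)*(1/358479) = 450206419*(1/358479) = 450206419/358479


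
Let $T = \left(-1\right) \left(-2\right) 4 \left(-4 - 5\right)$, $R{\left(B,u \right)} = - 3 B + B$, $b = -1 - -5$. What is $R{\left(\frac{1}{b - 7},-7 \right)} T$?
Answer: $-48$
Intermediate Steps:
$b = 4$ ($b = -1 + 5 = 4$)
$R{\left(B,u \right)} = - 2 B$
$T = -72$ ($T = 2 \cdot 4 \left(-9\right) = 8 \left(-9\right) = -72$)
$R{\left(\frac{1}{b - 7},-7 \right)} T = - \frac{2}{4 - 7} \left(-72\right) = - \frac{2}{-3} \left(-72\right) = \left(-2\right) \left(- \frac{1}{3}\right) \left(-72\right) = \frac{2}{3} \left(-72\right) = -48$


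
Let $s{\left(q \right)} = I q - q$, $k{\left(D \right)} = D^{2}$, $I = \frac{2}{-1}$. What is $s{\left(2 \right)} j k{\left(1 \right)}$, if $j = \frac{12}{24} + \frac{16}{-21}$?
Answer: $\frac{11}{7} \approx 1.5714$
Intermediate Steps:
$I = -2$ ($I = 2 \left(-1\right) = -2$)
$j = - \frac{11}{42}$ ($j = 12 \cdot \frac{1}{24} + 16 \left(- \frac{1}{21}\right) = \frac{1}{2} - \frac{16}{21} = - \frac{11}{42} \approx -0.2619$)
$s{\left(q \right)} = - 3 q$ ($s{\left(q \right)} = - 2 q - q = - 3 q$)
$s{\left(2 \right)} j k{\left(1 \right)} = \left(-3\right) 2 \left(- \frac{11}{42}\right) 1^{2} = \left(-6\right) \left(- \frac{11}{42}\right) 1 = \frac{11}{7} \cdot 1 = \frac{11}{7}$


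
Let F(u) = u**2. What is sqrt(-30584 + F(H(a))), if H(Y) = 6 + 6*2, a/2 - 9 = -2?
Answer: 2*I*sqrt(7565) ≈ 173.95*I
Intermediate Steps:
a = 14 (a = 18 + 2*(-2) = 18 - 4 = 14)
H(Y) = 18 (H(Y) = 6 + 12 = 18)
sqrt(-30584 + F(H(a))) = sqrt(-30584 + 18**2) = sqrt(-30584 + 324) = sqrt(-30260) = 2*I*sqrt(7565)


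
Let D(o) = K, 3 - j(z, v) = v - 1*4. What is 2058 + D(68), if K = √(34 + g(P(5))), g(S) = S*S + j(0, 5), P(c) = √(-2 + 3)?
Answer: 2058 + √37 ≈ 2064.1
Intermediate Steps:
j(z, v) = 7 - v (j(z, v) = 3 - (v - 1*4) = 3 - (v - 4) = 3 - (-4 + v) = 3 + (4 - v) = 7 - v)
P(c) = 1 (P(c) = √1 = 1)
g(S) = 2 + S² (g(S) = S*S + (7 - 1*5) = S² + (7 - 5) = S² + 2 = 2 + S²)
K = √37 (K = √(34 + (2 + 1²)) = √(34 + (2 + 1)) = √(34 + 3) = √37 ≈ 6.0828)
D(o) = √37
2058 + D(68) = 2058 + √37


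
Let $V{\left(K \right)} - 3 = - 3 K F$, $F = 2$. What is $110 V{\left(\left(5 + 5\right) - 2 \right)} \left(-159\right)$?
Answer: $787050$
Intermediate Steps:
$V{\left(K \right)} = 3 - 6 K$ ($V{\left(K \right)} = 3 + - 3 K 2 = 3 - 6 K$)
$110 V{\left(\left(5 + 5\right) - 2 \right)} \left(-159\right) = 110 \left(3 - 6 \left(\left(5 + 5\right) - 2\right)\right) \left(-159\right) = 110 \left(3 - 6 \left(10 - 2\right)\right) \left(-159\right) = 110 \left(3 - 48\right) \left(-159\right) = 110 \left(-45\right) \left(-159\right) = \left(-4950\right) \left(-159\right) = 787050$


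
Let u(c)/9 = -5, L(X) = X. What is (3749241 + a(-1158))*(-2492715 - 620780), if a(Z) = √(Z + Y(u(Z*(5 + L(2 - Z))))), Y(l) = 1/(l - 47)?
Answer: -11673243107295 - 3113495*I*√2450351/46 ≈ -1.1673e+13 - 1.0595e+8*I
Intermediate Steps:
u(c) = -45 (u(c) = 9*(-5) = -45)
Y(l) = 1/(-47 + l)
a(Z) = √(-1/92 + Z) (a(Z) = √(Z + 1/(-47 - 45)) = √(Z + 1/(-92)) = √(Z - 1/92) = √(-1/92 + Z))
(3749241 + a(-1158))*(-2492715 - 620780) = (3749241 + √(-23 + 2116*(-1158))/46)*(-2492715 - 620780) = (3749241 + √(-23 - 2450328)/46)*(-3113495) = (3749241 + √(-2450351)/46)*(-3113495) = (3749241 + (I*√2450351)/46)*(-3113495) = (3749241 + I*√2450351/46)*(-3113495) = -11673243107295 - 3113495*I*√2450351/46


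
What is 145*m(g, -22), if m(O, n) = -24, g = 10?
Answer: -3480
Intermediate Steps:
145*m(g, -22) = 145*(-24) = -3480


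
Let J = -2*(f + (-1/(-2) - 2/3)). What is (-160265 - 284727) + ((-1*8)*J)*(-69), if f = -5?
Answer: -439288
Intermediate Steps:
J = 31/3 (J = -2*(-5 + (-1/(-2) - 2/3)) = -2*(-5 + (-1*(-1/2) - 2*1/3)) = -2*(-5 + (1/2 - 2/3)) = -2*(-5 - 1/6) = -2*(-31/6) = 31/3 ≈ 10.333)
(-160265 - 284727) + ((-1*8)*J)*(-69) = (-160265 - 284727) + (-1*8*(31/3))*(-69) = -444992 - 8*31/3*(-69) = -444992 - 248/3*(-69) = -444992 + 5704 = -439288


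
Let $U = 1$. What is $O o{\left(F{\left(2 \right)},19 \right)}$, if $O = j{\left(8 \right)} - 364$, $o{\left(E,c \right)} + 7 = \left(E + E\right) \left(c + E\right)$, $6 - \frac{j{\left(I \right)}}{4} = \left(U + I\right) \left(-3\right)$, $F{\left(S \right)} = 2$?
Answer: $-17864$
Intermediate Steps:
$j{\left(I \right)} = 36 + 12 I$ ($j{\left(I \right)} = 24 - 4 \left(1 + I\right) \left(-3\right) = 24 - 4 \left(-3 - 3 I\right) = 24 + \left(12 + 12 I\right) = 36 + 12 I$)
$o{\left(E,c \right)} = -7 + 2 E \left(E + c\right)$ ($o{\left(E,c \right)} = -7 + \left(E + E\right) \left(c + E\right) = -7 + 2 E \left(E + c\right)$)
$O = -232$ ($O = \left(36 + 12 \cdot 8\right) - 364 = \left(36 + 96\right) - 364 = 132 - 364 = -232$)
$O o{\left(F{\left(2 \right)},19 \right)} = - 232 \left(-7 + 2 \cdot 2^{2} + 2 \cdot 2 \cdot 19\right) = - 232 \left(-7 + 2 \cdot 4 + 76\right) = - 232 \left(-7 + 8 + 76\right) = \left(-232\right) 77 = -17864$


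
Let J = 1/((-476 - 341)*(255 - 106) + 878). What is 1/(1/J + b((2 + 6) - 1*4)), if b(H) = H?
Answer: -1/120851 ≈ -8.2747e-6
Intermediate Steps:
J = -1/120855 (J = 1/(-817*149 + 878) = 1/(-121733 + 878) = 1/(-120855) = -1/120855 ≈ -8.2744e-6)
1/(1/J + b((2 + 6) - 1*4)) = 1/(1/(-1/120855) + ((2 + 6) - 1*4)) = 1/(-120855 + (8 - 4)) = 1/(-120855 + 4) = 1/(-120851) = -1/120851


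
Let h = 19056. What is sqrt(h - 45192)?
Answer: 66*I*sqrt(6) ≈ 161.67*I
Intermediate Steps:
sqrt(h - 45192) = sqrt(19056 - 45192) = sqrt(-26136) = 66*I*sqrt(6)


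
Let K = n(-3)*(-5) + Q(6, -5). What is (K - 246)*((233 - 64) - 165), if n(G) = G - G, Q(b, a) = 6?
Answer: -960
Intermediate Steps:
n(G) = 0
K = 6 (K = 0*(-5) + 6 = 0 + 6 = 6)
(K - 246)*((233 - 64) - 165) = (6 - 246)*((233 - 64) - 165) = -240*(169 - 165) = -240*4 = -960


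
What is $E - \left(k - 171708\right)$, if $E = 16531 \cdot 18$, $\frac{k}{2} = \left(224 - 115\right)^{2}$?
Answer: $445504$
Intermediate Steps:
$k = 23762$ ($k = 2 \left(224 - 115\right)^{2} = 2 \cdot 109^{2} = 2 \cdot 11881 = 23762$)
$E = 297558$
$E - \left(k - 171708\right) = 297558 - \left(23762 - 171708\right) = 297558 - -147946 = 297558 + 147946 = 445504$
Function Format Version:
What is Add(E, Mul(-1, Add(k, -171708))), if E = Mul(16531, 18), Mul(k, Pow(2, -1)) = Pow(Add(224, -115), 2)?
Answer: 445504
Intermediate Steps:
k = 23762 (k = Mul(2, Pow(Add(224, -115), 2)) = Mul(2, Pow(109, 2)) = Mul(2, 11881) = 23762)
E = 297558
Add(E, Mul(-1, Add(k, -171708))) = Add(297558, Mul(-1, Add(23762, -171708))) = Add(297558, Mul(-1, -147946)) = Add(297558, 147946) = 445504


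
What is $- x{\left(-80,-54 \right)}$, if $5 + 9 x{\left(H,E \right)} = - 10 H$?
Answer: $- \frac{265}{3} \approx -88.333$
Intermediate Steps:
$x{\left(H,E \right)} = - \frac{5}{9} - \frac{10 H}{9}$ ($x{\left(H,E \right)} = - \frac{5}{9} + \frac{\left(-10\right) H}{9} = - \frac{5}{9} - \frac{10 H}{9}$)
$- x{\left(-80,-54 \right)} = - (- \frac{5}{9} - - \frac{800}{9}) = - (- \frac{5}{9} + \frac{800}{9}) = \left(-1\right) \frac{265}{3} = - \frac{265}{3}$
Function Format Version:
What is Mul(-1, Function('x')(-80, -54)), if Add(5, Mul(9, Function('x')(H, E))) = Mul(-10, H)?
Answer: Rational(-265, 3) ≈ -88.333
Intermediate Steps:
Function('x')(H, E) = Add(Rational(-5, 9), Mul(Rational(-10, 9), H)) (Function('x')(H, E) = Add(Rational(-5, 9), Mul(Rational(1, 9), Mul(-10, H))) = Add(Rational(-5, 9), Mul(Rational(-10, 9), H)))
Mul(-1, Function('x')(-80, -54)) = Mul(-1, Add(Rational(-5, 9), Mul(Rational(-10, 9), -80))) = Mul(-1, Add(Rational(-5, 9), Rational(800, 9))) = Mul(-1, Rational(265, 3)) = Rational(-265, 3)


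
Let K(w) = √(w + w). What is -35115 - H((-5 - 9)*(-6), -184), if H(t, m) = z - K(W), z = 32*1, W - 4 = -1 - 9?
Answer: -35147 + 2*I*√3 ≈ -35147.0 + 3.4641*I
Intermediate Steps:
W = -6 (W = 4 + (-1 - 9) = 4 - 10 = -6)
z = 32
K(w) = √2*√w (K(w) = √(2*w) = √2*√w)
H(t, m) = 32 - 2*I*√3 (H(t, m) = 32 - √2*√(-6) = 32 - √2*I*√6 = 32 - 2*I*√3)
-35115 - H((-5 - 9)*(-6), -184) = -35115 - (32 - 2*I*√3) = -35115 + (-32 + 2*I*√3) = -35147 + 2*I*√3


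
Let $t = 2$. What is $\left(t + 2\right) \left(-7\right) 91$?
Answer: $-2548$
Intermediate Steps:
$\left(t + 2\right) \left(-7\right) 91 = \left(2 + 2\right) \left(-7\right) 91 = 4 \left(-7\right) 91 = \left(-28\right) 91 = -2548$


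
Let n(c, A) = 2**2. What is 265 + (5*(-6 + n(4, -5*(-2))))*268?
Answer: -2415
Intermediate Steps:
n(c, A) = 4
265 + (5*(-6 + n(4, -5*(-2))))*268 = 265 + (5*(-6 + 4))*268 = 265 + (5*(-2))*268 = 265 - 10*268 = 265 - 2680 = -2415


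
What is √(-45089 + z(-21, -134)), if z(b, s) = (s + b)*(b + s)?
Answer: 2*I*√5266 ≈ 145.13*I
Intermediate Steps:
z(b, s) = (b + s)² (z(b, s) = (b + s)*(b + s) = (b + s)²)
√(-45089 + z(-21, -134)) = √(-45089 + (-21 - 134)²) = √(-45089 + (-155)²) = √(-45089 + 24025) = √(-21064) = 2*I*√5266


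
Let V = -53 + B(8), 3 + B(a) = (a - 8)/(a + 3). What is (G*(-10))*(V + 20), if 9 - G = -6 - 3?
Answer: 6480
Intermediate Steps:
B(a) = -3 + (-8 + a)/(3 + a) (B(a) = -3 + (a - 8)/(a + 3) = -3 + (-8 + a)/(3 + a))
V = -56 (V = -53 + (-17 - 2*8)/(3 + 8) = -53 + (-17 - 16)/11 = -53 + (1/11)*(-33) = -53 - 3 = -56)
G = 18 (G = 9 - (-6 - 3) = 9 - 1*(-9) = 9 + 9 = 18)
(G*(-10))*(V + 20) = (18*(-10))*(-56 + 20) = -180*(-36) = 6480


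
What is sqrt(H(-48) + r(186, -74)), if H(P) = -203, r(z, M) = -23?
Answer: I*sqrt(226) ≈ 15.033*I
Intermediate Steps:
sqrt(H(-48) + r(186, -74)) = sqrt(-203 - 23) = sqrt(-226) = I*sqrt(226)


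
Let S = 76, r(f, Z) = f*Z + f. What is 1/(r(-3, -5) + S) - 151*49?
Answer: -651111/88 ≈ -7399.0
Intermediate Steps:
r(f, Z) = f + Z*f (r(f, Z) = Z*f + f = f + Z*f)
1/(r(-3, -5) + S) - 151*49 = 1/(-3*(1 - 5) + 76) - 151*49 = 1/(-3*(-4) + 76) - 7399 = 1/(12 + 76) - 7399 = 1/88 - 7399 = -651111/88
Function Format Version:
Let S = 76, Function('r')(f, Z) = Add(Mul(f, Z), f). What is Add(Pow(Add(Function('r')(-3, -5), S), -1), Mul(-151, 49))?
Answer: Rational(-651111, 88) ≈ -7399.0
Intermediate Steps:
Function('r')(f, Z) = Add(f, Mul(Z, f)) (Function('r')(f, Z) = Add(Mul(Z, f), f) = Add(f, Mul(Z, f)))
Add(Pow(Add(Function('r')(-3, -5), S), -1), Mul(-151, 49)) = Add(Pow(Add(Mul(-3, Add(1, -5)), 76), -1), Mul(-151, 49)) = Add(Pow(Add(Mul(-3, -4), 76), -1), -7399) = Add(Pow(Add(12, 76), -1), -7399) = Add(Pow(88, -1), -7399) = Add(Rational(1, 88), -7399) = Rational(-651111, 88)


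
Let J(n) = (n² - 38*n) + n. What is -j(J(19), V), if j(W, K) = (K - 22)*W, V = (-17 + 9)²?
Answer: 14364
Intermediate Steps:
V = 64 (V = (-8)² = 64)
J(n) = n² - 37*n
j(W, K) = W*(-22 + K) (j(W, K) = (-22 + K)*W = W*(-22 + K))
-j(J(19), V) = -19*(-37 + 19)*(-22 + 64) = -19*(-18)*42 = -(-342)*42 = -1*(-14364) = 14364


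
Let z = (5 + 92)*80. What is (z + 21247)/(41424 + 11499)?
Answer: 9669/17641 ≈ 0.54810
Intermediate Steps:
z = 7760 (z = 97*80 = 7760)
(z + 21247)/(41424 + 11499) = (7760 + 21247)/(41424 + 11499) = 29007/52923 = 29007*(1/52923) = 9669/17641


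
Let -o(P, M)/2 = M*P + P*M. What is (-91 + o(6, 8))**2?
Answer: 80089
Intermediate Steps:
o(P, M) = -4*M*P (o(P, M) = -2*(M*P + P*M) = -2*(M*P + M*P) = -4*M*P)
(-91 + o(6, 8))**2 = (-91 - 4*8*6)**2 = (-91 - 192)**2 = (-283)**2 = 80089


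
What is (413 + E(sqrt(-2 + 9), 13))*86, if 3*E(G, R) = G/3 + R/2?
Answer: 107113/3 + 86*sqrt(7)/9 ≈ 35730.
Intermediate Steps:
E(G, R) = R/6 + G/9 (E(G, R) = (G/3 + R/2)/3 = (R/2 + G/3)/3 = R/6 + G/9)
(413 + E(sqrt(-2 + 9), 13))*86 = (413 + ((1/6)*13 + sqrt(-2 + 9)/9))*86 = (413 + (13/6 + sqrt(7)/9))*86 = (2491/6 + sqrt(7)/9)*86 = 107113/3 + 86*sqrt(7)/9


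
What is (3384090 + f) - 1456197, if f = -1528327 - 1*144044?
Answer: 255522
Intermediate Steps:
f = -1672371 (f = -1528327 - 144044 = -1672371)
(3384090 + f) - 1456197 = (3384090 - 1672371) - 1456197 = 1711719 - 1456197 = 255522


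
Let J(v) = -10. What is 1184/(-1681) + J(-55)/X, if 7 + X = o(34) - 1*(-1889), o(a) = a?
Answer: -1142677/1610398 ≈ -0.70956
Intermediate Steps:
X = 1916 (X = -7 + (34 - 1*(-1889)) = -7 + (34 + 1889) = -7 + 1923 = 1916)
1184/(-1681) + J(-55)/X = 1184/(-1681) - 10/1916 = 1184*(-1/1681) - 10*1/1916 = -1184/1681 - 5/958 = -1142677/1610398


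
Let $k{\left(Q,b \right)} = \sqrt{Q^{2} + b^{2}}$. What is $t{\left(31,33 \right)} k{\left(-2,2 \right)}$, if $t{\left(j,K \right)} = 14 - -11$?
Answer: $50 \sqrt{2} \approx 70.711$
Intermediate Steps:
$t{\left(j,K \right)} = 25$ ($t{\left(j,K \right)} = 14 + 11 = 25$)
$t{\left(31,33 \right)} k{\left(-2,2 \right)} = 25 \sqrt{\left(-2\right)^{2} + 2^{2}} = 25 \sqrt{4 + 4} = 25 \sqrt{8} = 25 \cdot 2 \sqrt{2} = 50 \sqrt{2}$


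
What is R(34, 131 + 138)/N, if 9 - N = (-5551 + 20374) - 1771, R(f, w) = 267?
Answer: -267/13043 ≈ -0.020471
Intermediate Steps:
N = -13043 (N = 9 - ((-5551 + 20374) - 1771) = 9 - (14823 - 1771) = 9 - 1*13052 = 9 - 13052 = -13043)
R(34, 131 + 138)/N = 267/(-13043) = 267*(-1/13043) = -267/13043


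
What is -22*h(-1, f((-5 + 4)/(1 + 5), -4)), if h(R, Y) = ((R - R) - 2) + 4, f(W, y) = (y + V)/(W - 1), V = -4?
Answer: -44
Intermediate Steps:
f(W, y) = (-4 + y)/(-1 + W) (f(W, y) = (y - 4)/(W - 1) = (-4 + y)/(-1 + W))
h(R, Y) = 2 (h(R, Y) = (0 - 2) + 4 = -2 + 4 = 2)
-22*h(-1, f((-5 + 4)/(1 + 5), -4)) = -22*2 = -44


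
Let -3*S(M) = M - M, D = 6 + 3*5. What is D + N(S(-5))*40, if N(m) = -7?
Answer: -259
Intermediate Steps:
D = 21 (D = 6 + 15 = 21)
S(M) = 0 (S(M) = -(M - M)/3 = -⅓*0 = 0)
D + N(S(-5))*40 = 21 - 7*40 = 21 - 280 = -259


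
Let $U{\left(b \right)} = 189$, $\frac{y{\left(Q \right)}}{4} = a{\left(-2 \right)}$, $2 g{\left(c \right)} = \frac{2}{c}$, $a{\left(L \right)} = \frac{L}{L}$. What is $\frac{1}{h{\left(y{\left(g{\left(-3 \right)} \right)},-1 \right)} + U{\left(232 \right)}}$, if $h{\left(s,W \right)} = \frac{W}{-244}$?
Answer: $\frac{244}{46117} \approx 0.0052909$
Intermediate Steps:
$a{\left(L \right)} = 1$
$g{\left(c \right)} = \frac{1}{c}$ ($g{\left(c \right)} = \frac{2 \frac{1}{c}}{2} = \frac{1}{c}$)
$y{\left(Q \right)} = 4$ ($y{\left(Q \right)} = 4 \cdot 1 = 4$)
$h{\left(s,W \right)} = - \frac{W}{244}$ ($h{\left(s,W \right)} = W \left(- \frac{1}{244}\right) = - \frac{W}{244}$)
$\frac{1}{h{\left(y{\left(g{\left(-3 \right)} \right)},-1 \right)} + U{\left(232 \right)}} = \frac{1}{\left(- \frac{1}{244}\right) \left(-1\right) + 189} = \frac{1}{\frac{1}{244} + 189} = \frac{1}{\frac{46117}{244}} = \frac{244}{46117}$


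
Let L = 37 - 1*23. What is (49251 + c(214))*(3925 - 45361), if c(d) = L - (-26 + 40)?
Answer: -2040764436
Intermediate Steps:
L = 14 (L = 37 - 23 = 14)
c(d) = 0 (c(d) = 14 - (-26 + 40) = 14 - 1*14 = 14 - 14 = 0)
(49251 + c(214))*(3925 - 45361) = (49251 + 0)*(3925 - 45361) = 49251*(-41436) = -2040764436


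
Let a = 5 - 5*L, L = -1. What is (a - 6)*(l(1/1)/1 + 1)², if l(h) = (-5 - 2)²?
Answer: 10000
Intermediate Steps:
l(h) = 49 (l(h) = (-7)² = 49)
a = 10 (a = 5 - 5*(-1) = 5 + 5 = 10)
(a - 6)*(l(1/1)/1 + 1)² = (10 - 6)*(49/1 + 1)² = 4*(49*1 + 1)² = 4*(49 + 1)² = 4*50² = 4*2500 = 10000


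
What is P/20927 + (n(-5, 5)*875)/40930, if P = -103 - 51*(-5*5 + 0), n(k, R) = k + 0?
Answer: -8717133/171308422 ≈ -0.050886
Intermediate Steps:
n(k, R) = k
P = 1172 (P = -103 - 51*(-25 + 0) = -103 - 51*(-25) = -103 + 1275 = 1172)
P/20927 + (n(-5, 5)*875)/40930 = 1172/20927 - 5*875/40930 = 1172*(1/20927) - 4375*1/40930 = 1172/20927 - 875/8186 = -8717133/171308422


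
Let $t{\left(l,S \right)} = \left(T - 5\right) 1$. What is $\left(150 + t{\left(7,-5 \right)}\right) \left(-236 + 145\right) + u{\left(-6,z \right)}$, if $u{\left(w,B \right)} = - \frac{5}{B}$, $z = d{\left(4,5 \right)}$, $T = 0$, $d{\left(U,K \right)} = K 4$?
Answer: $- \frac{52781}{4} \approx -13195.0$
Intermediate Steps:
$d{\left(U,K \right)} = 4 K$
$z = 20$ ($z = 4 \cdot 5 = 20$)
$t{\left(l,S \right)} = -5$ ($t{\left(l,S \right)} = \left(0 - 5\right) 1 = \left(-5\right) 1 = -5$)
$\left(150 + t{\left(7,-5 \right)}\right) \left(-236 + 145\right) + u{\left(-6,z \right)} = \left(150 - 5\right) \left(-236 + 145\right) - \frac{5}{20} = 145 \left(-91\right) - \frac{1}{4} = -13195 - \frac{1}{4} = - \frac{52781}{4}$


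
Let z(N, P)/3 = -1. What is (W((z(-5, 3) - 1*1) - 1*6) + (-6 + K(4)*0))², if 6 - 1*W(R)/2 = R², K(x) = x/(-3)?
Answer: 37636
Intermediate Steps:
z(N, P) = -3 (z(N, P) = 3*(-1) = -3)
K(x) = -x/3 (K(x) = x*(-⅓) = -x/3)
W(R) = 12 - 2*R²
(W((z(-5, 3) - 1*1) - 1*6) + (-6 + K(4)*0))² = ((12 - 2*((-3 - 1*1) - 1*6)²) + (-6 - ⅓*4*0))² = ((12 - 2*((-3 - 1) - 6)²) + (-6 - 4/3*0))² = ((12 - 2*(-4 - 6)²) + (-6 + 0))² = ((12 - 2*(-10)²) - 6)² = ((12 - 2*100) - 6)² = ((12 - 200) - 6)² = (-188 - 6)² = (-194)² = 37636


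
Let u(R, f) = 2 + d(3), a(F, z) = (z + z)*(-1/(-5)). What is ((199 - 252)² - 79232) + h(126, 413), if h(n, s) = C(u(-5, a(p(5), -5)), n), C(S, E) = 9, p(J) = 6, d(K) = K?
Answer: -76414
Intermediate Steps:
a(F, z) = 2*z/5 (a(F, z) = (2*z)*(-1*(-⅕)) = (2*z)*(⅕) = 2*z/5)
u(R, f) = 5 (u(R, f) = 2 + 3 = 5)
h(n, s) = 9
((199 - 252)² - 79232) + h(126, 413) = ((199 - 252)² - 79232) + 9 = ((-53)² - 79232) + 9 = (2809 - 79232) + 9 = -76423 + 9 = -76414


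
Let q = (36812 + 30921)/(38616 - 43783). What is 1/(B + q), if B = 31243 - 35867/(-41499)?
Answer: 214425333/6696665151941 ≈ 3.2020e-5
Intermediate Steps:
q = -67733/5167 (q = 67733/(-5167) = 67733*(-1/5167) = -67733/5167 ≈ -13.109)
B = 1296589124/41499 (B = 31243 - 35867*(-1/41499) = 31243 + 35867/41499 = 1296589124/41499 ≈ 31244.)
1/(B + q) = 1/(1296589124/41499 - 67733/5167) = 1/(6696665151941/214425333) = 214425333/6696665151941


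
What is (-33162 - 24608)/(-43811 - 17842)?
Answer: 57770/61653 ≈ 0.93702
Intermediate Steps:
(-33162 - 24608)/(-43811 - 17842) = -57770/(-61653) = -57770*(-1/61653) = 57770/61653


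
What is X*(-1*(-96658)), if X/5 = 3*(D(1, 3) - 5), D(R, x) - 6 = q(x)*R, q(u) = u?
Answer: 5799480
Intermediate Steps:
D(R, x) = 6 + R*x (D(R, x) = 6 + x*R = 6 + R*x)
X = 60 (X = 5*(3*((6 + 1*3) - 5)) = 5*(3*((6 + 3) - 5)) = 5*(3*(9 - 5)) = 5*(3*4) = 5*12 = 60)
X*(-1*(-96658)) = 60*(-1*(-96658)) = 60*96658 = 5799480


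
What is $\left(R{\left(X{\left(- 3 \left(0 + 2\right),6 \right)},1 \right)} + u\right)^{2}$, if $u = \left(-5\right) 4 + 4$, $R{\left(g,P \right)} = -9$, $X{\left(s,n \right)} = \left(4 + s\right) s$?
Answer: $625$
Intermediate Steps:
$X{\left(s,n \right)} = s \left(4 + s\right)$
$u = -16$ ($u = -20 + 4 = -16$)
$\left(R{\left(X{\left(- 3 \left(0 + 2\right),6 \right)},1 \right)} + u\right)^{2} = \left(-9 - 16\right)^{2} = \left(-25\right)^{2} = 625$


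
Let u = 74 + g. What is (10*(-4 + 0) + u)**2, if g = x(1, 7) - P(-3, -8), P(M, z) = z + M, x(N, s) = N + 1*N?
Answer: 2209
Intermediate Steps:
x(N, s) = 2*N (x(N, s) = N + N = 2*N)
P(M, z) = M + z
g = 13 (g = 2*1 - (-3 - 8) = 2 - 1*(-11) = 2 + 11 = 13)
u = 87 (u = 74 + 13 = 87)
(10*(-4 + 0) + u)**2 = (10*(-4 + 0) + 87)**2 = (10*(-4) + 87)**2 = (-40 + 87)**2 = 47**2 = 2209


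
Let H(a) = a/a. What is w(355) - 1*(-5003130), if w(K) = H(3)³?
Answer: 5003131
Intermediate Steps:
H(a) = 1
w(K) = 1 (w(K) = 1³ = 1)
w(355) - 1*(-5003130) = 1 - 1*(-5003130) = 1 + 5003130 = 5003131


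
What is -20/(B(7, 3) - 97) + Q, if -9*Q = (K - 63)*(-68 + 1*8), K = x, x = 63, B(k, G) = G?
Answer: 10/47 ≈ 0.21277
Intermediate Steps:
K = 63
Q = 0 (Q = -(63 - 63)*(-68 + 1*8)/9 = -0*(-68 + 8) = -0*(-60) = -1/9*0 = 0)
-20/(B(7, 3) - 97) + Q = -20/(3 - 97) + 0 = -20/(-94) + 0 = -1/94*(-20) + 0 = 10/47 + 0 = 10/47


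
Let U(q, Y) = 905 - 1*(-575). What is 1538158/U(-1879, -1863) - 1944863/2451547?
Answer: 1883994116593/1814144780 ≈ 1038.5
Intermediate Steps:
U(q, Y) = 1480 (U(q, Y) = 905 + 575 = 1480)
1538158/U(-1879, -1863) - 1944863/2451547 = 1538158/1480 - 1944863/2451547 = 1538158*(1/1480) - 1944863*1/2451547 = 769079/740 - 1944863/2451547 = 1883994116593/1814144780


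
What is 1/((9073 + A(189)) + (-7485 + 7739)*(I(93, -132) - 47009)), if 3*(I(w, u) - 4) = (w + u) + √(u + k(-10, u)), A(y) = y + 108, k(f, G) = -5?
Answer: -53699409/640805899296964 - 381*I*√137/640805899296964 ≈ -8.38e-8 - 6.9592e-12*I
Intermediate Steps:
A(y) = 108 + y
I(w, u) = 4 + u/3 + w/3 + √(-5 + u)/3 (I(w, u) = 4 + ((w + u) + √(u - 5))/3 = 4 + ((u + w) + √(-5 + u))/3 = 4 + (u + w + √(-5 + u))/3 = 4 + (u/3 + w/3 + √(-5 + u)/3) = 4 + u/3 + w/3 + √(-5 + u)/3)
1/((9073 + A(189)) + (-7485 + 7739)*(I(93, -132) - 47009)) = 1/((9073 + (108 + 189)) + (-7485 + 7739)*((4 + (⅓)*(-132) + (⅓)*93 + √(-5 - 132)/3) - 47009)) = 1/((9073 + 297) + 254*((4 - 44 + 31 + √(-137)/3) - 47009)) = 1/(9370 + 254*((4 - 44 + 31 + (I*√137)/3) - 47009)) = 1/(9370 + 254*((4 - 44 + 31 + I*√137/3) - 47009)) = 1/(9370 + 254*((-9 + I*√137/3) - 47009)) = 1/(9370 + 254*(-47018 + I*√137/3)) = 1/(9370 + (-11942572 + 254*I*√137/3)) = 1/(-11933202 + 254*I*√137/3)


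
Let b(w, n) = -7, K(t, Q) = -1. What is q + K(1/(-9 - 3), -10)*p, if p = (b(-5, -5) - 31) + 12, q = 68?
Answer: 94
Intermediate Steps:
p = -26 (p = (-7 - 31) + 12 = -38 + 12 = -26)
q + K(1/(-9 - 3), -10)*p = 68 - 1*(-26) = 68 + 26 = 94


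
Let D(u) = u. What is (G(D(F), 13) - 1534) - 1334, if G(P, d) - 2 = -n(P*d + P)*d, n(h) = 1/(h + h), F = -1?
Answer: -80235/28 ≈ -2865.5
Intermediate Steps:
n(h) = 1/(2*h)
G(P, d) = 2 - d/(2*(P + P*d)) (G(P, d) = 2 - 1/(2*(P*d + P))*d = 2 - 1/(2*(P + P*d))*d = 2 - d/(2*(P + P*d)))
(G(D(F), 13) - 1534) - 1334 = ((½)*(-1*13 + 4*(-1)*(1 + 13))/(-1*(1 + 13)) - 1534) - 1334 = ((½)*(-1)*(-13 + 4*(-1)*14)/14 - 1534) - 1334 = ((½)*(-1)*(1/14)*(-13 - 56) - 1534) - 1334 = ((½)*(-1)*(1/14)*(-69) - 1534) - 1334 = (69/28 - 1534) - 1334 = -42883/28 - 1334 = -80235/28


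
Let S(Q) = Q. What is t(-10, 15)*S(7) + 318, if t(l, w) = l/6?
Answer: 919/3 ≈ 306.33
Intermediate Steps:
t(l, w) = l/6 (t(l, w) = l*(⅙) = l/6)
t(-10, 15)*S(7) + 318 = ((⅙)*(-10))*7 + 318 = -5/3*7 + 318 = -35/3 + 318 = 919/3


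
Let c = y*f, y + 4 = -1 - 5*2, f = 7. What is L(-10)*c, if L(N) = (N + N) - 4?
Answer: 2520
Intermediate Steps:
L(N) = -4 + 2*N (L(N) = 2*N - 4 = -4 + 2*N)
y = -15 (y = -4 + (-1 - 5*2) = -4 + (-1 - 1*10) = -4 + (-1 - 10) = -4 - 11 = -15)
c = -105 (c = -15*7 = -105)
L(-10)*c = (-4 + 2*(-10))*(-105) = (-4 - 20)*(-105) = -24*(-105) = 2520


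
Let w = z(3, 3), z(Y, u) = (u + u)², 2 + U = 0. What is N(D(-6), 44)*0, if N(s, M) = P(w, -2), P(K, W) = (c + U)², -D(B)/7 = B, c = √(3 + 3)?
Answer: 0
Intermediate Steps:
U = -2 (U = -2 + 0 = -2)
c = √6 ≈ 2.4495
D(B) = -7*B
z(Y, u) = 4*u² (z(Y, u) = (2*u)² = 4*u²)
w = 36 (w = 4*3² = 4*9 = 36)
P(K, W) = (-2 + √6)² (P(K, W) = (√6 - 2)² = (-2 + √6)²)
N(s, M) = (2 - √6)²
N(D(-6), 44)*0 = (2 - √6)²*0 = 0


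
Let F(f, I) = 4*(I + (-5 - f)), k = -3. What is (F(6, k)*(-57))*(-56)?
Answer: -178752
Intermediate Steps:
F(f, I) = -20 - 4*f + 4*I (F(f, I) = 4*(-5 + I - f) = -20 - 4*f + 4*I)
(F(6, k)*(-57))*(-56) = ((-20 - 4*6 + 4*(-3))*(-57))*(-56) = ((-20 - 24 - 12)*(-57))*(-56) = -56*(-57)*(-56) = 3192*(-56) = -178752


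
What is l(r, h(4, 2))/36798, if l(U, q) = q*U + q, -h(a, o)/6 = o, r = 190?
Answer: -382/6133 ≈ -0.062286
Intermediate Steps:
h(a, o) = -6*o
l(U, q) = q + U*q (l(U, q) = U*q + q = q + U*q)
l(r, h(4, 2))/36798 = ((-6*2)*(1 + 190))/36798 = -12*191*(1/36798) = -2292*1/36798 = -382/6133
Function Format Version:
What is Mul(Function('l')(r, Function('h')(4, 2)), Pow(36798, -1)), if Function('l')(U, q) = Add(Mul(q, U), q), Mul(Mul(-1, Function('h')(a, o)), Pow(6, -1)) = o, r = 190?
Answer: Rational(-382, 6133) ≈ -0.062286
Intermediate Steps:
Function('h')(a, o) = Mul(-6, o)
Function('l')(U, q) = Add(q, Mul(U, q)) (Function('l')(U, q) = Add(Mul(U, q), q) = Add(q, Mul(U, q)))
Mul(Function('l')(r, Function('h')(4, 2)), Pow(36798, -1)) = Mul(Mul(Mul(-6, 2), Add(1, 190)), Pow(36798, -1)) = Mul(Mul(-12, 191), Rational(1, 36798)) = Mul(-2292, Rational(1, 36798)) = Rational(-382, 6133)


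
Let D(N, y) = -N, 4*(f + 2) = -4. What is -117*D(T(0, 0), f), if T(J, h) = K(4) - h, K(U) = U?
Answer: 468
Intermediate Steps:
f = -3 (f = -2 + (¼)*(-4) = -2 - 1 = -3)
T(J, h) = 4 - h
-117*D(T(0, 0), f) = -(-117)*(4 - 1*0) = -(-117)*(4 + 0) = -(-117)*4 = -117*(-4) = 468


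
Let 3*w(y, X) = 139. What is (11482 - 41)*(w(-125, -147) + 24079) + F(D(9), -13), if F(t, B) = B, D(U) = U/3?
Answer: 828053777/3 ≈ 2.7602e+8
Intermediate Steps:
D(U) = U/3 (D(U) = U*(1/3) = U/3)
w(y, X) = 139/3 (w(y, X) = (1/3)*139 = 139/3)
(11482 - 41)*(w(-125, -147) + 24079) + F(D(9), -13) = (11482 - 41)*(139/3 + 24079) - 13 = 11441*(72376/3) - 13 = 828053816/3 - 13 = 828053777/3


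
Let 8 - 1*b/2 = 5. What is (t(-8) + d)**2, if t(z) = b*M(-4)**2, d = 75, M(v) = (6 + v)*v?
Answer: 210681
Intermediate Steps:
M(v) = v*(6 + v)
b = 6 (b = 16 - 2*5 = 16 - 10 = 6)
t(z) = 384 (t(z) = 6*(-4*(6 - 4))**2 = 6*(-4*2)**2 = 6*(-8)**2 = 6*64 = 384)
(t(-8) + d)**2 = (384 + 75)**2 = 459**2 = 210681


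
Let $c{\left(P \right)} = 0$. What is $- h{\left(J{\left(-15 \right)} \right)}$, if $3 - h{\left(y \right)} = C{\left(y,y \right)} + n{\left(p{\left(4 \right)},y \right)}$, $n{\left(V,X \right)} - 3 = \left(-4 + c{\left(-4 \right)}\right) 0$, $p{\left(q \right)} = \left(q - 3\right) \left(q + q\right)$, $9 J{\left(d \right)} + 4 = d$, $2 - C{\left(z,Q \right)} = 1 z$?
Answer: $\frac{37}{9} \approx 4.1111$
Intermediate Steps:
$C{\left(z,Q \right)} = 2 - z$ ($C{\left(z,Q \right)} = 2 - 1 z = 2 - z$)
$J{\left(d \right)} = - \frac{4}{9} + \frac{d}{9}$
$p{\left(q \right)} = 2 q \left(-3 + q\right)$ ($p{\left(q \right)} = \left(-3 + q\right) 2 q = 2 q \left(-3 + q\right)$)
$n{\left(V,X \right)} = 3$ ($n{\left(V,X \right)} = 3 + \left(-4 + 0\right) 0 = 3 - 0 = 3 + 0 = 3$)
$h{\left(y \right)} = -2 + y$ ($h{\left(y \right)} = 3 - \left(\left(2 - y\right) + 3\right) = 3 - \left(5 - y\right) = 3 + \left(-5 + y\right) = -2 + y$)
$- h{\left(J{\left(-15 \right)} \right)} = - (-2 + \left(- \frac{4}{9} + \frac{1}{9} \left(-15\right)\right)) = - (-2 - \frac{19}{9}) = \left(-1\right) \left(- \frac{37}{9}\right) = \frac{37}{9}$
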